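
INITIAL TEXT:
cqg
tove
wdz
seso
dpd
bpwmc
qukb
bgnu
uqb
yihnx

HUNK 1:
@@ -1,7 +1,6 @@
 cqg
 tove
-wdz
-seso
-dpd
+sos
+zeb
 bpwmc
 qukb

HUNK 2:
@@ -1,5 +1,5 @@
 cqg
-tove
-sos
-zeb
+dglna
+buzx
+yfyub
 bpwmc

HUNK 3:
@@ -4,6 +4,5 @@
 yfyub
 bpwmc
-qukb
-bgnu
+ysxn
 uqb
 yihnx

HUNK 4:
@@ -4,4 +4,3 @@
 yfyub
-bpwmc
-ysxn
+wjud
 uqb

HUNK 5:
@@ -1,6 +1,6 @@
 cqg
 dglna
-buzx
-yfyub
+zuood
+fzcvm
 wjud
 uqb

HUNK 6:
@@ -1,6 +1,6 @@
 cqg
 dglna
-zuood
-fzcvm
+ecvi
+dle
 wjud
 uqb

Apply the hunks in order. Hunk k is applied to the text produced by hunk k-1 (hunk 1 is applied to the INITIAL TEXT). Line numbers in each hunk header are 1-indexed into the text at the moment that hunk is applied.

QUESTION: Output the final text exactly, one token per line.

Hunk 1: at line 1 remove [wdz,seso,dpd] add [sos,zeb] -> 9 lines: cqg tove sos zeb bpwmc qukb bgnu uqb yihnx
Hunk 2: at line 1 remove [tove,sos,zeb] add [dglna,buzx,yfyub] -> 9 lines: cqg dglna buzx yfyub bpwmc qukb bgnu uqb yihnx
Hunk 3: at line 4 remove [qukb,bgnu] add [ysxn] -> 8 lines: cqg dglna buzx yfyub bpwmc ysxn uqb yihnx
Hunk 4: at line 4 remove [bpwmc,ysxn] add [wjud] -> 7 lines: cqg dglna buzx yfyub wjud uqb yihnx
Hunk 5: at line 1 remove [buzx,yfyub] add [zuood,fzcvm] -> 7 lines: cqg dglna zuood fzcvm wjud uqb yihnx
Hunk 6: at line 1 remove [zuood,fzcvm] add [ecvi,dle] -> 7 lines: cqg dglna ecvi dle wjud uqb yihnx

Answer: cqg
dglna
ecvi
dle
wjud
uqb
yihnx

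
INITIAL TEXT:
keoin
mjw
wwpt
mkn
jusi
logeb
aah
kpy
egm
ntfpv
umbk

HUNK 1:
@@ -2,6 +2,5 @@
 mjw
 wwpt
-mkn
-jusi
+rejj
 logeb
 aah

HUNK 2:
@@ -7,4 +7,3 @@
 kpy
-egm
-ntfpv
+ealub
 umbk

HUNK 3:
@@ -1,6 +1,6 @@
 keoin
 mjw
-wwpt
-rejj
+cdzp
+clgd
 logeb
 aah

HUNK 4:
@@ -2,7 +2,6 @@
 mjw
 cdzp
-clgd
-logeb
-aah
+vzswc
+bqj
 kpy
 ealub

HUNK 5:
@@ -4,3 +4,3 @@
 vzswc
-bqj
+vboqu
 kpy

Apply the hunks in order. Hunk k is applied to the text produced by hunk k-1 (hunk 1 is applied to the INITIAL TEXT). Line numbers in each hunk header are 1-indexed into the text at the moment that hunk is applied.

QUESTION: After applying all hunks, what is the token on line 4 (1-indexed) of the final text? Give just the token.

Answer: vzswc

Derivation:
Hunk 1: at line 2 remove [mkn,jusi] add [rejj] -> 10 lines: keoin mjw wwpt rejj logeb aah kpy egm ntfpv umbk
Hunk 2: at line 7 remove [egm,ntfpv] add [ealub] -> 9 lines: keoin mjw wwpt rejj logeb aah kpy ealub umbk
Hunk 3: at line 1 remove [wwpt,rejj] add [cdzp,clgd] -> 9 lines: keoin mjw cdzp clgd logeb aah kpy ealub umbk
Hunk 4: at line 2 remove [clgd,logeb,aah] add [vzswc,bqj] -> 8 lines: keoin mjw cdzp vzswc bqj kpy ealub umbk
Hunk 5: at line 4 remove [bqj] add [vboqu] -> 8 lines: keoin mjw cdzp vzswc vboqu kpy ealub umbk
Final line 4: vzswc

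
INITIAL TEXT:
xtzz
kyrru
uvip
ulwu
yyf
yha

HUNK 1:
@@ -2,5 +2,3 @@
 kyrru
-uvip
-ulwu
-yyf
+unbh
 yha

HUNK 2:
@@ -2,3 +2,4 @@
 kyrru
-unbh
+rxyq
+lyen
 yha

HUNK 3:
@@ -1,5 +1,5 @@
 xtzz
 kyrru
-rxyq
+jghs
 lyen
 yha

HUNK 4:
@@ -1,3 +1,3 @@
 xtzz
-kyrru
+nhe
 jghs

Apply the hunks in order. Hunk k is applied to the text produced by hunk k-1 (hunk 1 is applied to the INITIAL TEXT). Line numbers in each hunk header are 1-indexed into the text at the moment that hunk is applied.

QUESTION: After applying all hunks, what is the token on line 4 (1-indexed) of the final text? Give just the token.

Answer: lyen

Derivation:
Hunk 1: at line 2 remove [uvip,ulwu,yyf] add [unbh] -> 4 lines: xtzz kyrru unbh yha
Hunk 2: at line 2 remove [unbh] add [rxyq,lyen] -> 5 lines: xtzz kyrru rxyq lyen yha
Hunk 3: at line 1 remove [rxyq] add [jghs] -> 5 lines: xtzz kyrru jghs lyen yha
Hunk 4: at line 1 remove [kyrru] add [nhe] -> 5 lines: xtzz nhe jghs lyen yha
Final line 4: lyen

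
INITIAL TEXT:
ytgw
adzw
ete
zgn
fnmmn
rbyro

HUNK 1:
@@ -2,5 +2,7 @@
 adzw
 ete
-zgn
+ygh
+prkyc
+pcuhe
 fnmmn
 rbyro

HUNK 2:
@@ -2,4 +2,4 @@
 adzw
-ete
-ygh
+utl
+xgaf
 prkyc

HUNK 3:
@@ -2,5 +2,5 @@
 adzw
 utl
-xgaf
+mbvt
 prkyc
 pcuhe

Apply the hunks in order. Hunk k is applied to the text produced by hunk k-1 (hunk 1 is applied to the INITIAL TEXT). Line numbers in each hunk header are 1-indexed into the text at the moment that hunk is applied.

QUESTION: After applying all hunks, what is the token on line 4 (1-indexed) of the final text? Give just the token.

Answer: mbvt

Derivation:
Hunk 1: at line 2 remove [zgn] add [ygh,prkyc,pcuhe] -> 8 lines: ytgw adzw ete ygh prkyc pcuhe fnmmn rbyro
Hunk 2: at line 2 remove [ete,ygh] add [utl,xgaf] -> 8 lines: ytgw adzw utl xgaf prkyc pcuhe fnmmn rbyro
Hunk 3: at line 2 remove [xgaf] add [mbvt] -> 8 lines: ytgw adzw utl mbvt prkyc pcuhe fnmmn rbyro
Final line 4: mbvt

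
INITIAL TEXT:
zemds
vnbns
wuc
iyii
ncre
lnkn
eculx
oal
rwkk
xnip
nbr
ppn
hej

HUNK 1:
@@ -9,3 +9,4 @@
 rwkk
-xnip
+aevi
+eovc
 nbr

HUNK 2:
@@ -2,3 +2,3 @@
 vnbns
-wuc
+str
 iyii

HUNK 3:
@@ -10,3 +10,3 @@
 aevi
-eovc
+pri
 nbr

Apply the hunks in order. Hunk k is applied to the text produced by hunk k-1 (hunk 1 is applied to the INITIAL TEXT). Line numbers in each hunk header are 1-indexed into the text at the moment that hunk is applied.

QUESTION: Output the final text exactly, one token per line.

Answer: zemds
vnbns
str
iyii
ncre
lnkn
eculx
oal
rwkk
aevi
pri
nbr
ppn
hej

Derivation:
Hunk 1: at line 9 remove [xnip] add [aevi,eovc] -> 14 lines: zemds vnbns wuc iyii ncre lnkn eculx oal rwkk aevi eovc nbr ppn hej
Hunk 2: at line 2 remove [wuc] add [str] -> 14 lines: zemds vnbns str iyii ncre lnkn eculx oal rwkk aevi eovc nbr ppn hej
Hunk 3: at line 10 remove [eovc] add [pri] -> 14 lines: zemds vnbns str iyii ncre lnkn eculx oal rwkk aevi pri nbr ppn hej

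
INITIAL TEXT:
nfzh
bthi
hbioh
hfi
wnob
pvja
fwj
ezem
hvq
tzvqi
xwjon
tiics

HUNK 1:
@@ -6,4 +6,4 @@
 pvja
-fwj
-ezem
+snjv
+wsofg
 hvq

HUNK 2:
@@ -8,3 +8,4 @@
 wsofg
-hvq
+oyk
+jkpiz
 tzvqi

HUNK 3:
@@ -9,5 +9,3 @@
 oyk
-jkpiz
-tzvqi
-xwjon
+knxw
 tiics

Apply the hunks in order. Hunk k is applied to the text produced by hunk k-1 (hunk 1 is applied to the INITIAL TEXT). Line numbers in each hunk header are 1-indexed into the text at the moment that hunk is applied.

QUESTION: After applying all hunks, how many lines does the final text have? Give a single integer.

Answer: 11

Derivation:
Hunk 1: at line 6 remove [fwj,ezem] add [snjv,wsofg] -> 12 lines: nfzh bthi hbioh hfi wnob pvja snjv wsofg hvq tzvqi xwjon tiics
Hunk 2: at line 8 remove [hvq] add [oyk,jkpiz] -> 13 lines: nfzh bthi hbioh hfi wnob pvja snjv wsofg oyk jkpiz tzvqi xwjon tiics
Hunk 3: at line 9 remove [jkpiz,tzvqi,xwjon] add [knxw] -> 11 lines: nfzh bthi hbioh hfi wnob pvja snjv wsofg oyk knxw tiics
Final line count: 11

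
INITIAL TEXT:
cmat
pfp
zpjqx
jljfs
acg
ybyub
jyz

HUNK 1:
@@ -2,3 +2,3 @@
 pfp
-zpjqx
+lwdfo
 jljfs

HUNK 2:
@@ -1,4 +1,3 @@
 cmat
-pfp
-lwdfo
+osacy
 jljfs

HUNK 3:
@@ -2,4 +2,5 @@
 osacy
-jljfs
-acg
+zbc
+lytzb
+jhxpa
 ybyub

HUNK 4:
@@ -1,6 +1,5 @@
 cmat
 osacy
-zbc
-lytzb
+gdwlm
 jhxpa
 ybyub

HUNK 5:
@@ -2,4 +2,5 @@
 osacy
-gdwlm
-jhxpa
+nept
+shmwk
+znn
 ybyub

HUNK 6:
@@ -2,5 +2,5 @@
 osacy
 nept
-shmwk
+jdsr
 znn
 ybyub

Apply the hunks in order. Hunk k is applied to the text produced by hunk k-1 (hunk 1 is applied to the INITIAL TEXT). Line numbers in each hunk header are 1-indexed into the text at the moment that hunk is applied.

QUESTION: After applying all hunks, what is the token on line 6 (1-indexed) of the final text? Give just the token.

Hunk 1: at line 2 remove [zpjqx] add [lwdfo] -> 7 lines: cmat pfp lwdfo jljfs acg ybyub jyz
Hunk 2: at line 1 remove [pfp,lwdfo] add [osacy] -> 6 lines: cmat osacy jljfs acg ybyub jyz
Hunk 3: at line 2 remove [jljfs,acg] add [zbc,lytzb,jhxpa] -> 7 lines: cmat osacy zbc lytzb jhxpa ybyub jyz
Hunk 4: at line 1 remove [zbc,lytzb] add [gdwlm] -> 6 lines: cmat osacy gdwlm jhxpa ybyub jyz
Hunk 5: at line 2 remove [gdwlm,jhxpa] add [nept,shmwk,znn] -> 7 lines: cmat osacy nept shmwk znn ybyub jyz
Hunk 6: at line 2 remove [shmwk] add [jdsr] -> 7 lines: cmat osacy nept jdsr znn ybyub jyz
Final line 6: ybyub

Answer: ybyub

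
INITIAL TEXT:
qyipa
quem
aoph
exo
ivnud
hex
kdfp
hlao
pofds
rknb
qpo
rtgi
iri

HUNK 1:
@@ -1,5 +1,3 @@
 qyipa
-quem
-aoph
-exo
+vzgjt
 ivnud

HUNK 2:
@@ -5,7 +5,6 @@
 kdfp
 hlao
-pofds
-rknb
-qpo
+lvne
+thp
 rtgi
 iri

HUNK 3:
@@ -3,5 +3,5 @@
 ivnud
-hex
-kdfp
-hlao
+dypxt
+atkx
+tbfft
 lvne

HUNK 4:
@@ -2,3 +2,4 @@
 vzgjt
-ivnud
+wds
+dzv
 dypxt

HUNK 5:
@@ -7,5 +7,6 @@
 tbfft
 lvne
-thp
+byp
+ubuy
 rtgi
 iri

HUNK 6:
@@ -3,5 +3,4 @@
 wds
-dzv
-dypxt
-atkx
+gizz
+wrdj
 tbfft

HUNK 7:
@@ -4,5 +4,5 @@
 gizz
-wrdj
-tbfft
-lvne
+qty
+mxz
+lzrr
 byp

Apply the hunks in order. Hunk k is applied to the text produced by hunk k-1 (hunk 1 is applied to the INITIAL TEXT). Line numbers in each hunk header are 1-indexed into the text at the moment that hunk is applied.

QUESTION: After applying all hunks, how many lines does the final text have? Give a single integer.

Answer: 11

Derivation:
Hunk 1: at line 1 remove [quem,aoph,exo] add [vzgjt] -> 11 lines: qyipa vzgjt ivnud hex kdfp hlao pofds rknb qpo rtgi iri
Hunk 2: at line 5 remove [pofds,rknb,qpo] add [lvne,thp] -> 10 lines: qyipa vzgjt ivnud hex kdfp hlao lvne thp rtgi iri
Hunk 3: at line 3 remove [hex,kdfp,hlao] add [dypxt,atkx,tbfft] -> 10 lines: qyipa vzgjt ivnud dypxt atkx tbfft lvne thp rtgi iri
Hunk 4: at line 2 remove [ivnud] add [wds,dzv] -> 11 lines: qyipa vzgjt wds dzv dypxt atkx tbfft lvne thp rtgi iri
Hunk 5: at line 7 remove [thp] add [byp,ubuy] -> 12 lines: qyipa vzgjt wds dzv dypxt atkx tbfft lvne byp ubuy rtgi iri
Hunk 6: at line 3 remove [dzv,dypxt,atkx] add [gizz,wrdj] -> 11 lines: qyipa vzgjt wds gizz wrdj tbfft lvne byp ubuy rtgi iri
Hunk 7: at line 4 remove [wrdj,tbfft,lvne] add [qty,mxz,lzrr] -> 11 lines: qyipa vzgjt wds gizz qty mxz lzrr byp ubuy rtgi iri
Final line count: 11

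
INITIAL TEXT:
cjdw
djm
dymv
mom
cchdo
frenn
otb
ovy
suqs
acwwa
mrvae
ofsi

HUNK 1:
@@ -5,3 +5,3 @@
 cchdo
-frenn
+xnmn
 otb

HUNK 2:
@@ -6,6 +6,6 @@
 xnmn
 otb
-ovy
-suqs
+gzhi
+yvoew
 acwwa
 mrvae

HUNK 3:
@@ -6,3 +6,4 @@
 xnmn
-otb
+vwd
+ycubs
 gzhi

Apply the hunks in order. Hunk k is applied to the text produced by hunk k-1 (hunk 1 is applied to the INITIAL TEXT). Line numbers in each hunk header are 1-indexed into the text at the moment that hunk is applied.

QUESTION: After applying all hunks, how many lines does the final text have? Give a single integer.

Hunk 1: at line 5 remove [frenn] add [xnmn] -> 12 lines: cjdw djm dymv mom cchdo xnmn otb ovy suqs acwwa mrvae ofsi
Hunk 2: at line 6 remove [ovy,suqs] add [gzhi,yvoew] -> 12 lines: cjdw djm dymv mom cchdo xnmn otb gzhi yvoew acwwa mrvae ofsi
Hunk 3: at line 6 remove [otb] add [vwd,ycubs] -> 13 lines: cjdw djm dymv mom cchdo xnmn vwd ycubs gzhi yvoew acwwa mrvae ofsi
Final line count: 13

Answer: 13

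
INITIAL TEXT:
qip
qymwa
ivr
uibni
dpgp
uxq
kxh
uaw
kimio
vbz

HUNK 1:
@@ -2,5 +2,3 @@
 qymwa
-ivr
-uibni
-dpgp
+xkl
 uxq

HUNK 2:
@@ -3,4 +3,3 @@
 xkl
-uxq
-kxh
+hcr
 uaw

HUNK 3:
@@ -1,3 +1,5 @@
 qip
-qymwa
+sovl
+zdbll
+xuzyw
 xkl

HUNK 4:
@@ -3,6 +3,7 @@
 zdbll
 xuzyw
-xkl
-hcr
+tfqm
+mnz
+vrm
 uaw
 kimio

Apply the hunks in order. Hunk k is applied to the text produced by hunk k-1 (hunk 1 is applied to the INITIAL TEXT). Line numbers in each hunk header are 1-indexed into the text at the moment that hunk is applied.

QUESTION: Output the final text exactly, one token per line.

Answer: qip
sovl
zdbll
xuzyw
tfqm
mnz
vrm
uaw
kimio
vbz

Derivation:
Hunk 1: at line 2 remove [ivr,uibni,dpgp] add [xkl] -> 8 lines: qip qymwa xkl uxq kxh uaw kimio vbz
Hunk 2: at line 3 remove [uxq,kxh] add [hcr] -> 7 lines: qip qymwa xkl hcr uaw kimio vbz
Hunk 3: at line 1 remove [qymwa] add [sovl,zdbll,xuzyw] -> 9 lines: qip sovl zdbll xuzyw xkl hcr uaw kimio vbz
Hunk 4: at line 3 remove [xkl,hcr] add [tfqm,mnz,vrm] -> 10 lines: qip sovl zdbll xuzyw tfqm mnz vrm uaw kimio vbz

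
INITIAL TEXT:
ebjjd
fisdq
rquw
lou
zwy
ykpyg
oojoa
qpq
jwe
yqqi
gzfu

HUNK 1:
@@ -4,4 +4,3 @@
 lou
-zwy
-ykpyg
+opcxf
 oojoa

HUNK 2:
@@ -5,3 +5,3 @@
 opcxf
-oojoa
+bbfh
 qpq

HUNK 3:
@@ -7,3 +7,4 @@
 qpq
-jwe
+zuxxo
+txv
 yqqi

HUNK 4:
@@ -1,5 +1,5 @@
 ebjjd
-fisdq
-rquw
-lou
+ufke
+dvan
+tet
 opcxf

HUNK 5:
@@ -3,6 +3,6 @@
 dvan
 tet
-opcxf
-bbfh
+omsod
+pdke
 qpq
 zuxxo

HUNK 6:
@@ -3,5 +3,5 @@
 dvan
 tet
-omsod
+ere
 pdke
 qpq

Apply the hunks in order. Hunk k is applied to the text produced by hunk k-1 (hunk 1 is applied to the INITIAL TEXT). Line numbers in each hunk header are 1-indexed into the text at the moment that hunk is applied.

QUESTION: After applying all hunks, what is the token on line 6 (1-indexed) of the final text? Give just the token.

Hunk 1: at line 4 remove [zwy,ykpyg] add [opcxf] -> 10 lines: ebjjd fisdq rquw lou opcxf oojoa qpq jwe yqqi gzfu
Hunk 2: at line 5 remove [oojoa] add [bbfh] -> 10 lines: ebjjd fisdq rquw lou opcxf bbfh qpq jwe yqqi gzfu
Hunk 3: at line 7 remove [jwe] add [zuxxo,txv] -> 11 lines: ebjjd fisdq rquw lou opcxf bbfh qpq zuxxo txv yqqi gzfu
Hunk 4: at line 1 remove [fisdq,rquw,lou] add [ufke,dvan,tet] -> 11 lines: ebjjd ufke dvan tet opcxf bbfh qpq zuxxo txv yqqi gzfu
Hunk 5: at line 3 remove [opcxf,bbfh] add [omsod,pdke] -> 11 lines: ebjjd ufke dvan tet omsod pdke qpq zuxxo txv yqqi gzfu
Hunk 6: at line 3 remove [omsod] add [ere] -> 11 lines: ebjjd ufke dvan tet ere pdke qpq zuxxo txv yqqi gzfu
Final line 6: pdke

Answer: pdke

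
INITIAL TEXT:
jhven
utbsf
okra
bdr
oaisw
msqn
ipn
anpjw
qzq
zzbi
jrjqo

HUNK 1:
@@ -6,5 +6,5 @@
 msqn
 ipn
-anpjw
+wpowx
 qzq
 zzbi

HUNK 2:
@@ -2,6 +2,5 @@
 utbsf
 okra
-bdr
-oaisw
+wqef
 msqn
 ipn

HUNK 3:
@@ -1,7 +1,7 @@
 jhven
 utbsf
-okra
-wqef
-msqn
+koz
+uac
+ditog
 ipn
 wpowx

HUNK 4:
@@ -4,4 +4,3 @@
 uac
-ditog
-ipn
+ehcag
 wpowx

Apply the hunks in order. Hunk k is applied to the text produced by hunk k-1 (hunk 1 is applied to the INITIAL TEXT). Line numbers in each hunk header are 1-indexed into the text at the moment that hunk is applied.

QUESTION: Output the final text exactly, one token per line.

Hunk 1: at line 6 remove [anpjw] add [wpowx] -> 11 lines: jhven utbsf okra bdr oaisw msqn ipn wpowx qzq zzbi jrjqo
Hunk 2: at line 2 remove [bdr,oaisw] add [wqef] -> 10 lines: jhven utbsf okra wqef msqn ipn wpowx qzq zzbi jrjqo
Hunk 3: at line 1 remove [okra,wqef,msqn] add [koz,uac,ditog] -> 10 lines: jhven utbsf koz uac ditog ipn wpowx qzq zzbi jrjqo
Hunk 4: at line 4 remove [ditog,ipn] add [ehcag] -> 9 lines: jhven utbsf koz uac ehcag wpowx qzq zzbi jrjqo

Answer: jhven
utbsf
koz
uac
ehcag
wpowx
qzq
zzbi
jrjqo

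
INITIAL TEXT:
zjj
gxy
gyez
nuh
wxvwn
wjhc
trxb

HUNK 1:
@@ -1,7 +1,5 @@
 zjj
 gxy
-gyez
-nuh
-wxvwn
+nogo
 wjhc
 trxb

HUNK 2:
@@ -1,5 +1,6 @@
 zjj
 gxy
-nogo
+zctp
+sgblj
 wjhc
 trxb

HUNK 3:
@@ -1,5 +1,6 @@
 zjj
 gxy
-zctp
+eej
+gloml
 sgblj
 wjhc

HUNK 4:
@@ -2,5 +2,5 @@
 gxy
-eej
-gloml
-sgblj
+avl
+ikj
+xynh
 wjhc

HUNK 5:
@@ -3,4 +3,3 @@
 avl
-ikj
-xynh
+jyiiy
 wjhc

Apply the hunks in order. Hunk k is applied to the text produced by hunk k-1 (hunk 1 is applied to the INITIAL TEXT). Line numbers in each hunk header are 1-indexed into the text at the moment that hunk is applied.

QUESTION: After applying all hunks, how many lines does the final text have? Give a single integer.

Hunk 1: at line 1 remove [gyez,nuh,wxvwn] add [nogo] -> 5 lines: zjj gxy nogo wjhc trxb
Hunk 2: at line 1 remove [nogo] add [zctp,sgblj] -> 6 lines: zjj gxy zctp sgblj wjhc trxb
Hunk 3: at line 1 remove [zctp] add [eej,gloml] -> 7 lines: zjj gxy eej gloml sgblj wjhc trxb
Hunk 4: at line 2 remove [eej,gloml,sgblj] add [avl,ikj,xynh] -> 7 lines: zjj gxy avl ikj xynh wjhc trxb
Hunk 5: at line 3 remove [ikj,xynh] add [jyiiy] -> 6 lines: zjj gxy avl jyiiy wjhc trxb
Final line count: 6

Answer: 6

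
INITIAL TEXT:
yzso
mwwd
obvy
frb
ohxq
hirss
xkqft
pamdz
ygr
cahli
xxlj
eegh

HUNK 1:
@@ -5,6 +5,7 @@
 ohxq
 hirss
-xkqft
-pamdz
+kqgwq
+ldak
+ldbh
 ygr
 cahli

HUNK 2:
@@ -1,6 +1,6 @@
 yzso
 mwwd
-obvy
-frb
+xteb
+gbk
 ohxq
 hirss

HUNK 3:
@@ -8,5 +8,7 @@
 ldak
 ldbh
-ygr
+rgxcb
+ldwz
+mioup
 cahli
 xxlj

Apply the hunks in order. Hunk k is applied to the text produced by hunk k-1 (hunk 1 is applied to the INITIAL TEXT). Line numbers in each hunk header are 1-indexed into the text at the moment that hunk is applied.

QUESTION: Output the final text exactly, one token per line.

Hunk 1: at line 5 remove [xkqft,pamdz] add [kqgwq,ldak,ldbh] -> 13 lines: yzso mwwd obvy frb ohxq hirss kqgwq ldak ldbh ygr cahli xxlj eegh
Hunk 2: at line 1 remove [obvy,frb] add [xteb,gbk] -> 13 lines: yzso mwwd xteb gbk ohxq hirss kqgwq ldak ldbh ygr cahli xxlj eegh
Hunk 3: at line 8 remove [ygr] add [rgxcb,ldwz,mioup] -> 15 lines: yzso mwwd xteb gbk ohxq hirss kqgwq ldak ldbh rgxcb ldwz mioup cahli xxlj eegh

Answer: yzso
mwwd
xteb
gbk
ohxq
hirss
kqgwq
ldak
ldbh
rgxcb
ldwz
mioup
cahli
xxlj
eegh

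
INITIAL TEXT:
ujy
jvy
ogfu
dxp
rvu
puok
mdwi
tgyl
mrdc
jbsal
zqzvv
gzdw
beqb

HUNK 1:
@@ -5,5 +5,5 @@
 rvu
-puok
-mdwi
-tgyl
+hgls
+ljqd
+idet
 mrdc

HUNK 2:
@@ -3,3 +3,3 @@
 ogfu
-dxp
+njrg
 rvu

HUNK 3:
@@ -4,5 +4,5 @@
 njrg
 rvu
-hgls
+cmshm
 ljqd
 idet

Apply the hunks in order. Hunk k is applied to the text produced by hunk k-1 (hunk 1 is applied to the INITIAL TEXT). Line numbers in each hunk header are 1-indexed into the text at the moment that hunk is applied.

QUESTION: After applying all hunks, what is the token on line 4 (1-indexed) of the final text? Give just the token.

Hunk 1: at line 5 remove [puok,mdwi,tgyl] add [hgls,ljqd,idet] -> 13 lines: ujy jvy ogfu dxp rvu hgls ljqd idet mrdc jbsal zqzvv gzdw beqb
Hunk 2: at line 3 remove [dxp] add [njrg] -> 13 lines: ujy jvy ogfu njrg rvu hgls ljqd idet mrdc jbsal zqzvv gzdw beqb
Hunk 3: at line 4 remove [hgls] add [cmshm] -> 13 lines: ujy jvy ogfu njrg rvu cmshm ljqd idet mrdc jbsal zqzvv gzdw beqb
Final line 4: njrg

Answer: njrg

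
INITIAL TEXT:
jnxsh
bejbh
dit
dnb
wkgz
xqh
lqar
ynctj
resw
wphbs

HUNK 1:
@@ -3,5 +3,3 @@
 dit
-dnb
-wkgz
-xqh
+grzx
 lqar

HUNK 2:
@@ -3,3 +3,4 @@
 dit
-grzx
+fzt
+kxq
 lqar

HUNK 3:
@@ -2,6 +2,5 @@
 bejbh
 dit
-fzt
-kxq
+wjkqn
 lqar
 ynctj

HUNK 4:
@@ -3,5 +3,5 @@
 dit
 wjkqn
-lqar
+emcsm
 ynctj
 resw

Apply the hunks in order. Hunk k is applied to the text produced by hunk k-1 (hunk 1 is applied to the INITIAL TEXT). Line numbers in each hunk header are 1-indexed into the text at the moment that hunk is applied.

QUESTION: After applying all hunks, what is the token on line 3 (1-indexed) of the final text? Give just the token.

Answer: dit

Derivation:
Hunk 1: at line 3 remove [dnb,wkgz,xqh] add [grzx] -> 8 lines: jnxsh bejbh dit grzx lqar ynctj resw wphbs
Hunk 2: at line 3 remove [grzx] add [fzt,kxq] -> 9 lines: jnxsh bejbh dit fzt kxq lqar ynctj resw wphbs
Hunk 3: at line 2 remove [fzt,kxq] add [wjkqn] -> 8 lines: jnxsh bejbh dit wjkqn lqar ynctj resw wphbs
Hunk 4: at line 3 remove [lqar] add [emcsm] -> 8 lines: jnxsh bejbh dit wjkqn emcsm ynctj resw wphbs
Final line 3: dit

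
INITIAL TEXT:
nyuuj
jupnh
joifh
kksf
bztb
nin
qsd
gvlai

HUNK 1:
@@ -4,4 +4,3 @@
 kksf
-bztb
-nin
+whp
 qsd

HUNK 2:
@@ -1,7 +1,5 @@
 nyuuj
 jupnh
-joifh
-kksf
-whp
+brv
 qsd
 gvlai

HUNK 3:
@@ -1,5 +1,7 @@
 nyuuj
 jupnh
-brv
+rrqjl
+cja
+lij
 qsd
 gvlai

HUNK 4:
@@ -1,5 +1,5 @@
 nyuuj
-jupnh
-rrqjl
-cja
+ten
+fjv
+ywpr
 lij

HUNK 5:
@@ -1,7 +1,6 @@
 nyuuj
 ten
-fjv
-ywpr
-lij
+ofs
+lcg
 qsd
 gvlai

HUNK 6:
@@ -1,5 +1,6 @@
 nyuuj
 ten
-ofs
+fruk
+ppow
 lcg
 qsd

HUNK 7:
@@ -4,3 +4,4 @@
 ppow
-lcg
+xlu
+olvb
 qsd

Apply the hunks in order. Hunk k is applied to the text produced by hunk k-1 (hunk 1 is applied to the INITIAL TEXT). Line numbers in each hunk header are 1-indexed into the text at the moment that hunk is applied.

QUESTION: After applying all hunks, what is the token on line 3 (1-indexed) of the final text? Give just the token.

Answer: fruk

Derivation:
Hunk 1: at line 4 remove [bztb,nin] add [whp] -> 7 lines: nyuuj jupnh joifh kksf whp qsd gvlai
Hunk 2: at line 1 remove [joifh,kksf,whp] add [brv] -> 5 lines: nyuuj jupnh brv qsd gvlai
Hunk 3: at line 1 remove [brv] add [rrqjl,cja,lij] -> 7 lines: nyuuj jupnh rrqjl cja lij qsd gvlai
Hunk 4: at line 1 remove [jupnh,rrqjl,cja] add [ten,fjv,ywpr] -> 7 lines: nyuuj ten fjv ywpr lij qsd gvlai
Hunk 5: at line 1 remove [fjv,ywpr,lij] add [ofs,lcg] -> 6 lines: nyuuj ten ofs lcg qsd gvlai
Hunk 6: at line 1 remove [ofs] add [fruk,ppow] -> 7 lines: nyuuj ten fruk ppow lcg qsd gvlai
Hunk 7: at line 4 remove [lcg] add [xlu,olvb] -> 8 lines: nyuuj ten fruk ppow xlu olvb qsd gvlai
Final line 3: fruk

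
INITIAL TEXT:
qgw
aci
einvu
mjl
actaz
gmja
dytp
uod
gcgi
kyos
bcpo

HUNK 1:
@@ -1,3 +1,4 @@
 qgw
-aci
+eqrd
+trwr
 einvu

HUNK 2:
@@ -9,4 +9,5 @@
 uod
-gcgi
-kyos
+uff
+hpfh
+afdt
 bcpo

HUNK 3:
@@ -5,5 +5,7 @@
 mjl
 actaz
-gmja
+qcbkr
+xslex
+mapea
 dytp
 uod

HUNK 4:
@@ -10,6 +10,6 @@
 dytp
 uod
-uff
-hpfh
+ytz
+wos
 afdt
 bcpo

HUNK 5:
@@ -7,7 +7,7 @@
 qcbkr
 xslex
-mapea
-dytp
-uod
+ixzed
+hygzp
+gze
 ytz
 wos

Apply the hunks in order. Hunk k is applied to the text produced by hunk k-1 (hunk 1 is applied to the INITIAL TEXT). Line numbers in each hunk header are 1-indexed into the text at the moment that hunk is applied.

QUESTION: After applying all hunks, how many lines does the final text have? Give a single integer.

Hunk 1: at line 1 remove [aci] add [eqrd,trwr] -> 12 lines: qgw eqrd trwr einvu mjl actaz gmja dytp uod gcgi kyos bcpo
Hunk 2: at line 9 remove [gcgi,kyos] add [uff,hpfh,afdt] -> 13 lines: qgw eqrd trwr einvu mjl actaz gmja dytp uod uff hpfh afdt bcpo
Hunk 3: at line 5 remove [gmja] add [qcbkr,xslex,mapea] -> 15 lines: qgw eqrd trwr einvu mjl actaz qcbkr xslex mapea dytp uod uff hpfh afdt bcpo
Hunk 4: at line 10 remove [uff,hpfh] add [ytz,wos] -> 15 lines: qgw eqrd trwr einvu mjl actaz qcbkr xslex mapea dytp uod ytz wos afdt bcpo
Hunk 5: at line 7 remove [mapea,dytp,uod] add [ixzed,hygzp,gze] -> 15 lines: qgw eqrd trwr einvu mjl actaz qcbkr xslex ixzed hygzp gze ytz wos afdt bcpo
Final line count: 15

Answer: 15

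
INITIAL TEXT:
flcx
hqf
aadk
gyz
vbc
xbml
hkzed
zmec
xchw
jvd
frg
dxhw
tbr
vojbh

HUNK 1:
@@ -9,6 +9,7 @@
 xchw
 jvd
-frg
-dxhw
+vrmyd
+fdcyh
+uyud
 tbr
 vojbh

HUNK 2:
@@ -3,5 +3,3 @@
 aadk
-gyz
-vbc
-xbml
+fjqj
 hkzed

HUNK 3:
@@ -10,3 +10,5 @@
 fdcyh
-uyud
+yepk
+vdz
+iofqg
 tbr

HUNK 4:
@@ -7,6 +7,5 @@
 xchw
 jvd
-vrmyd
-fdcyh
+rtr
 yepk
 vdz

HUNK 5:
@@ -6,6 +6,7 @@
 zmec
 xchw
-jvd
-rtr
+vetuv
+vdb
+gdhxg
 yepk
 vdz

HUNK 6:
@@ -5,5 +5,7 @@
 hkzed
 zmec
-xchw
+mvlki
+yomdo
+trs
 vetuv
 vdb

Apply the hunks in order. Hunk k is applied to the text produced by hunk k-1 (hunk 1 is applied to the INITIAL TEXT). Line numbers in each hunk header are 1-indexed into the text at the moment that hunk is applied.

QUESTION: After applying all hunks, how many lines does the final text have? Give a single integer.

Hunk 1: at line 9 remove [frg,dxhw] add [vrmyd,fdcyh,uyud] -> 15 lines: flcx hqf aadk gyz vbc xbml hkzed zmec xchw jvd vrmyd fdcyh uyud tbr vojbh
Hunk 2: at line 3 remove [gyz,vbc,xbml] add [fjqj] -> 13 lines: flcx hqf aadk fjqj hkzed zmec xchw jvd vrmyd fdcyh uyud tbr vojbh
Hunk 3: at line 10 remove [uyud] add [yepk,vdz,iofqg] -> 15 lines: flcx hqf aadk fjqj hkzed zmec xchw jvd vrmyd fdcyh yepk vdz iofqg tbr vojbh
Hunk 4: at line 7 remove [vrmyd,fdcyh] add [rtr] -> 14 lines: flcx hqf aadk fjqj hkzed zmec xchw jvd rtr yepk vdz iofqg tbr vojbh
Hunk 5: at line 6 remove [jvd,rtr] add [vetuv,vdb,gdhxg] -> 15 lines: flcx hqf aadk fjqj hkzed zmec xchw vetuv vdb gdhxg yepk vdz iofqg tbr vojbh
Hunk 6: at line 5 remove [xchw] add [mvlki,yomdo,trs] -> 17 lines: flcx hqf aadk fjqj hkzed zmec mvlki yomdo trs vetuv vdb gdhxg yepk vdz iofqg tbr vojbh
Final line count: 17

Answer: 17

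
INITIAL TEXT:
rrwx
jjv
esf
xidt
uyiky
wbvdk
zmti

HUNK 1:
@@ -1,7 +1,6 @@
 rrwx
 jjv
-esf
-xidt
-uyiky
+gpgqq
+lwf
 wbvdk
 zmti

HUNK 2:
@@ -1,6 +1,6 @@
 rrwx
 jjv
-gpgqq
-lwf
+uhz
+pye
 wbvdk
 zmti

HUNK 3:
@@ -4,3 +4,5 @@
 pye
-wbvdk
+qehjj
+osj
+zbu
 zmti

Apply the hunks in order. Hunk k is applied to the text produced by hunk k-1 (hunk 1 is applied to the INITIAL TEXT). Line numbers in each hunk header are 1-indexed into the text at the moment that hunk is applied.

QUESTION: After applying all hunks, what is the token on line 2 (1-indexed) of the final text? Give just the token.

Hunk 1: at line 1 remove [esf,xidt,uyiky] add [gpgqq,lwf] -> 6 lines: rrwx jjv gpgqq lwf wbvdk zmti
Hunk 2: at line 1 remove [gpgqq,lwf] add [uhz,pye] -> 6 lines: rrwx jjv uhz pye wbvdk zmti
Hunk 3: at line 4 remove [wbvdk] add [qehjj,osj,zbu] -> 8 lines: rrwx jjv uhz pye qehjj osj zbu zmti
Final line 2: jjv

Answer: jjv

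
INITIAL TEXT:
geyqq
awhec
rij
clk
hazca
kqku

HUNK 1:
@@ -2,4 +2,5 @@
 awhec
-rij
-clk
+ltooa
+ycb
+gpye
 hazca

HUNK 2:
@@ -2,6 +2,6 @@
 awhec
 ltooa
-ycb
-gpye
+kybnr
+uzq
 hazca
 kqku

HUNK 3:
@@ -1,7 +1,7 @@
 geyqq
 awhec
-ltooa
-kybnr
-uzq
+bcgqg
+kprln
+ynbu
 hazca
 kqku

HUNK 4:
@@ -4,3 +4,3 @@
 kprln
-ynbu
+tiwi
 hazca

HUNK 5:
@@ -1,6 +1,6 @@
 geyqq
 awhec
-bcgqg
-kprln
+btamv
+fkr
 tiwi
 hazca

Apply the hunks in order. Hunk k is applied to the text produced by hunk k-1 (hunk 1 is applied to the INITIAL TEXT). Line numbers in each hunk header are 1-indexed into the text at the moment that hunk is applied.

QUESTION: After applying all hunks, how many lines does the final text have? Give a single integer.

Answer: 7

Derivation:
Hunk 1: at line 2 remove [rij,clk] add [ltooa,ycb,gpye] -> 7 lines: geyqq awhec ltooa ycb gpye hazca kqku
Hunk 2: at line 2 remove [ycb,gpye] add [kybnr,uzq] -> 7 lines: geyqq awhec ltooa kybnr uzq hazca kqku
Hunk 3: at line 1 remove [ltooa,kybnr,uzq] add [bcgqg,kprln,ynbu] -> 7 lines: geyqq awhec bcgqg kprln ynbu hazca kqku
Hunk 4: at line 4 remove [ynbu] add [tiwi] -> 7 lines: geyqq awhec bcgqg kprln tiwi hazca kqku
Hunk 5: at line 1 remove [bcgqg,kprln] add [btamv,fkr] -> 7 lines: geyqq awhec btamv fkr tiwi hazca kqku
Final line count: 7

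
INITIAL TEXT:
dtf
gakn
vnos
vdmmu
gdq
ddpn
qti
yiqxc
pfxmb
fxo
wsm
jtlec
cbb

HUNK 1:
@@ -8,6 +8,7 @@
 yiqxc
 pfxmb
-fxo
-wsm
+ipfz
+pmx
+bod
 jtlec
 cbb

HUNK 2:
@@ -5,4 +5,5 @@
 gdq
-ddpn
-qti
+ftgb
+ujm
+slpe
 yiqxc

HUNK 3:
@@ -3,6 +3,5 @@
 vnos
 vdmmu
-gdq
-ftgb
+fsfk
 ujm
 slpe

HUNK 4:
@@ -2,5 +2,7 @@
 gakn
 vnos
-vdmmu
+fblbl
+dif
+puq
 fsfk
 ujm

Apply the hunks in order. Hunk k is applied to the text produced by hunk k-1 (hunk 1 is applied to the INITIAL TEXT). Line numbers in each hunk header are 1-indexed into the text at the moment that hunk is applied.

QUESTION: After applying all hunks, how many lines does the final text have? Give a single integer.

Answer: 16

Derivation:
Hunk 1: at line 8 remove [fxo,wsm] add [ipfz,pmx,bod] -> 14 lines: dtf gakn vnos vdmmu gdq ddpn qti yiqxc pfxmb ipfz pmx bod jtlec cbb
Hunk 2: at line 5 remove [ddpn,qti] add [ftgb,ujm,slpe] -> 15 lines: dtf gakn vnos vdmmu gdq ftgb ujm slpe yiqxc pfxmb ipfz pmx bod jtlec cbb
Hunk 3: at line 3 remove [gdq,ftgb] add [fsfk] -> 14 lines: dtf gakn vnos vdmmu fsfk ujm slpe yiqxc pfxmb ipfz pmx bod jtlec cbb
Hunk 4: at line 2 remove [vdmmu] add [fblbl,dif,puq] -> 16 lines: dtf gakn vnos fblbl dif puq fsfk ujm slpe yiqxc pfxmb ipfz pmx bod jtlec cbb
Final line count: 16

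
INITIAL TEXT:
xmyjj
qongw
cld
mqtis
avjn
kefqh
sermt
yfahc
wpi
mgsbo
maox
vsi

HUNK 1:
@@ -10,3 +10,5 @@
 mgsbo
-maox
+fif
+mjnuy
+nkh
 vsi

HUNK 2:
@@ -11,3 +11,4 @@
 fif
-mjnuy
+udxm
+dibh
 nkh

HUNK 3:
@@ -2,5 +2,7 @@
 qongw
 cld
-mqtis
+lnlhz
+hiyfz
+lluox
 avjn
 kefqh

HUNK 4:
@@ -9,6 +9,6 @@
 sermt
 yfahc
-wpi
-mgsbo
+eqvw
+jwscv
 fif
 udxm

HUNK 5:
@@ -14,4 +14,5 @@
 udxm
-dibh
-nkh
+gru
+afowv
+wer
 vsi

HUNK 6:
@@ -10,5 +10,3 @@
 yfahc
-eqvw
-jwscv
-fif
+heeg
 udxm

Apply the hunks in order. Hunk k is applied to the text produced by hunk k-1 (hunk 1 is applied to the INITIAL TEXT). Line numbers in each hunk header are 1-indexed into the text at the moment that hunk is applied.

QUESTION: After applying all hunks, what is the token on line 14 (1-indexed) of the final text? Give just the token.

Hunk 1: at line 10 remove [maox] add [fif,mjnuy,nkh] -> 14 lines: xmyjj qongw cld mqtis avjn kefqh sermt yfahc wpi mgsbo fif mjnuy nkh vsi
Hunk 2: at line 11 remove [mjnuy] add [udxm,dibh] -> 15 lines: xmyjj qongw cld mqtis avjn kefqh sermt yfahc wpi mgsbo fif udxm dibh nkh vsi
Hunk 3: at line 2 remove [mqtis] add [lnlhz,hiyfz,lluox] -> 17 lines: xmyjj qongw cld lnlhz hiyfz lluox avjn kefqh sermt yfahc wpi mgsbo fif udxm dibh nkh vsi
Hunk 4: at line 9 remove [wpi,mgsbo] add [eqvw,jwscv] -> 17 lines: xmyjj qongw cld lnlhz hiyfz lluox avjn kefqh sermt yfahc eqvw jwscv fif udxm dibh nkh vsi
Hunk 5: at line 14 remove [dibh,nkh] add [gru,afowv,wer] -> 18 lines: xmyjj qongw cld lnlhz hiyfz lluox avjn kefqh sermt yfahc eqvw jwscv fif udxm gru afowv wer vsi
Hunk 6: at line 10 remove [eqvw,jwscv,fif] add [heeg] -> 16 lines: xmyjj qongw cld lnlhz hiyfz lluox avjn kefqh sermt yfahc heeg udxm gru afowv wer vsi
Final line 14: afowv

Answer: afowv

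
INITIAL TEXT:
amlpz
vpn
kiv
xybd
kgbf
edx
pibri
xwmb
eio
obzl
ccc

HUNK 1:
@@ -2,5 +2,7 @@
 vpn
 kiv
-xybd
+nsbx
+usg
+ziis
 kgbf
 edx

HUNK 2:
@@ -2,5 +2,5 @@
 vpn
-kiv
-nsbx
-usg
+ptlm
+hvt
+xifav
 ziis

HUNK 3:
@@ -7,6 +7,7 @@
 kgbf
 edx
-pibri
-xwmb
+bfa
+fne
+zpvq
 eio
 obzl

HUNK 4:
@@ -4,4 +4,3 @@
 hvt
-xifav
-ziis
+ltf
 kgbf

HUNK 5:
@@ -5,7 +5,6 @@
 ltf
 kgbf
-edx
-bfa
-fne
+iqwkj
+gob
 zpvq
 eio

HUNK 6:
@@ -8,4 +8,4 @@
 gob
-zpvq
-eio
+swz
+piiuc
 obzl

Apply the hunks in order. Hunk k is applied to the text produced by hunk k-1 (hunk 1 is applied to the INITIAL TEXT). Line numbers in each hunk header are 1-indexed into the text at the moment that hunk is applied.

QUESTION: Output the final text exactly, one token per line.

Answer: amlpz
vpn
ptlm
hvt
ltf
kgbf
iqwkj
gob
swz
piiuc
obzl
ccc

Derivation:
Hunk 1: at line 2 remove [xybd] add [nsbx,usg,ziis] -> 13 lines: amlpz vpn kiv nsbx usg ziis kgbf edx pibri xwmb eio obzl ccc
Hunk 2: at line 2 remove [kiv,nsbx,usg] add [ptlm,hvt,xifav] -> 13 lines: amlpz vpn ptlm hvt xifav ziis kgbf edx pibri xwmb eio obzl ccc
Hunk 3: at line 7 remove [pibri,xwmb] add [bfa,fne,zpvq] -> 14 lines: amlpz vpn ptlm hvt xifav ziis kgbf edx bfa fne zpvq eio obzl ccc
Hunk 4: at line 4 remove [xifav,ziis] add [ltf] -> 13 lines: amlpz vpn ptlm hvt ltf kgbf edx bfa fne zpvq eio obzl ccc
Hunk 5: at line 5 remove [edx,bfa,fne] add [iqwkj,gob] -> 12 lines: amlpz vpn ptlm hvt ltf kgbf iqwkj gob zpvq eio obzl ccc
Hunk 6: at line 8 remove [zpvq,eio] add [swz,piiuc] -> 12 lines: amlpz vpn ptlm hvt ltf kgbf iqwkj gob swz piiuc obzl ccc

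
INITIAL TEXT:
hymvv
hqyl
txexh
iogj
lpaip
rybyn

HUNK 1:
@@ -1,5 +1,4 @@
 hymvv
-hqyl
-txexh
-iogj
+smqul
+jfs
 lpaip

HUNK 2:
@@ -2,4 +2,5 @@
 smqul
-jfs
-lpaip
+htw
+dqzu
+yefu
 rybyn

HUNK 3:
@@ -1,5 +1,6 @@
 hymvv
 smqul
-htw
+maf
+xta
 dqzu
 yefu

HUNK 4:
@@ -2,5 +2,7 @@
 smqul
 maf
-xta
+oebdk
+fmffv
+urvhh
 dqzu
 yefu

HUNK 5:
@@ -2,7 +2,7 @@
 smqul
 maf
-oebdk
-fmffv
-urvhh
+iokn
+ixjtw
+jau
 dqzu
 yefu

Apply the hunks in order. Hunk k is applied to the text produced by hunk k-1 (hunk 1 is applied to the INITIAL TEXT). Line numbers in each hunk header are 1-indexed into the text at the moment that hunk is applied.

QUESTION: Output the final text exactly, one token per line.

Answer: hymvv
smqul
maf
iokn
ixjtw
jau
dqzu
yefu
rybyn

Derivation:
Hunk 1: at line 1 remove [hqyl,txexh,iogj] add [smqul,jfs] -> 5 lines: hymvv smqul jfs lpaip rybyn
Hunk 2: at line 2 remove [jfs,lpaip] add [htw,dqzu,yefu] -> 6 lines: hymvv smqul htw dqzu yefu rybyn
Hunk 3: at line 1 remove [htw] add [maf,xta] -> 7 lines: hymvv smqul maf xta dqzu yefu rybyn
Hunk 4: at line 2 remove [xta] add [oebdk,fmffv,urvhh] -> 9 lines: hymvv smqul maf oebdk fmffv urvhh dqzu yefu rybyn
Hunk 5: at line 2 remove [oebdk,fmffv,urvhh] add [iokn,ixjtw,jau] -> 9 lines: hymvv smqul maf iokn ixjtw jau dqzu yefu rybyn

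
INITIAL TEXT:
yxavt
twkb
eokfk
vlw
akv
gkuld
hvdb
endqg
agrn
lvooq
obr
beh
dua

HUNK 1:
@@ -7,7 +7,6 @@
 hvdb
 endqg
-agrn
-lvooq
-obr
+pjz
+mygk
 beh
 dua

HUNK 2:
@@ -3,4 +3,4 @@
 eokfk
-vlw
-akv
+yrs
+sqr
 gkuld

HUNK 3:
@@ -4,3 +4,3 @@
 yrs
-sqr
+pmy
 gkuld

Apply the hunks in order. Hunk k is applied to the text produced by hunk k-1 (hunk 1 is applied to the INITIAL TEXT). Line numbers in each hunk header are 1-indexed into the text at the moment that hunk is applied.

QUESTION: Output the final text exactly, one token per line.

Answer: yxavt
twkb
eokfk
yrs
pmy
gkuld
hvdb
endqg
pjz
mygk
beh
dua

Derivation:
Hunk 1: at line 7 remove [agrn,lvooq,obr] add [pjz,mygk] -> 12 lines: yxavt twkb eokfk vlw akv gkuld hvdb endqg pjz mygk beh dua
Hunk 2: at line 3 remove [vlw,akv] add [yrs,sqr] -> 12 lines: yxavt twkb eokfk yrs sqr gkuld hvdb endqg pjz mygk beh dua
Hunk 3: at line 4 remove [sqr] add [pmy] -> 12 lines: yxavt twkb eokfk yrs pmy gkuld hvdb endqg pjz mygk beh dua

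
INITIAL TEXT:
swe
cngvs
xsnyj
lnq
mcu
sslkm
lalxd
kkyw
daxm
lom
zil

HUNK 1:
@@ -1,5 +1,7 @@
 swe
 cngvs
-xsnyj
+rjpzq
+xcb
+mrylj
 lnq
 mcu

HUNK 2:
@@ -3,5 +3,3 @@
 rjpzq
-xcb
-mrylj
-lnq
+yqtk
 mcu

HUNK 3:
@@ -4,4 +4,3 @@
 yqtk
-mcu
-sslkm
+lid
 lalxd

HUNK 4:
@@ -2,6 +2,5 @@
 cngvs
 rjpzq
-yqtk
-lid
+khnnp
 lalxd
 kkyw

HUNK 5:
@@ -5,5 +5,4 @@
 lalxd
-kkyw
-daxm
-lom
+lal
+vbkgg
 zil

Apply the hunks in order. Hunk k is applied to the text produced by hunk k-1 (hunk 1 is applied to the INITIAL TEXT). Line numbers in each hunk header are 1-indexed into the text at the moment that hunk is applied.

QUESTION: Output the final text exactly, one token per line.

Hunk 1: at line 1 remove [xsnyj] add [rjpzq,xcb,mrylj] -> 13 lines: swe cngvs rjpzq xcb mrylj lnq mcu sslkm lalxd kkyw daxm lom zil
Hunk 2: at line 3 remove [xcb,mrylj,lnq] add [yqtk] -> 11 lines: swe cngvs rjpzq yqtk mcu sslkm lalxd kkyw daxm lom zil
Hunk 3: at line 4 remove [mcu,sslkm] add [lid] -> 10 lines: swe cngvs rjpzq yqtk lid lalxd kkyw daxm lom zil
Hunk 4: at line 2 remove [yqtk,lid] add [khnnp] -> 9 lines: swe cngvs rjpzq khnnp lalxd kkyw daxm lom zil
Hunk 5: at line 5 remove [kkyw,daxm,lom] add [lal,vbkgg] -> 8 lines: swe cngvs rjpzq khnnp lalxd lal vbkgg zil

Answer: swe
cngvs
rjpzq
khnnp
lalxd
lal
vbkgg
zil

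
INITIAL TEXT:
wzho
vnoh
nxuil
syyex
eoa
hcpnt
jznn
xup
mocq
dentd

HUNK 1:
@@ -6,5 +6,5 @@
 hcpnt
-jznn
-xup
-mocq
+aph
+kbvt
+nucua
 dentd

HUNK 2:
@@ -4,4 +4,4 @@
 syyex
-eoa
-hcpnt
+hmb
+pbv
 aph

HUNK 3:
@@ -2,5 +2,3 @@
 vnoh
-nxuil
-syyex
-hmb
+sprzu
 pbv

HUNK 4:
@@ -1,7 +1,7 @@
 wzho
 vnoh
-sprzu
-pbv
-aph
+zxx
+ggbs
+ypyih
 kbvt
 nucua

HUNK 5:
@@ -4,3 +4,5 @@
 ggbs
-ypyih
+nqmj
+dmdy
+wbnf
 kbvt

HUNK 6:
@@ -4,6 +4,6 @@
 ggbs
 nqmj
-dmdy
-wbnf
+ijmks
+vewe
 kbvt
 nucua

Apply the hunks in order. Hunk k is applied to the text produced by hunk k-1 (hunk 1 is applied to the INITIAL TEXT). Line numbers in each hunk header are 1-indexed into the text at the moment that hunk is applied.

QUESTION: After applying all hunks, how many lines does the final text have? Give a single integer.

Hunk 1: at line 6 remove [jznn,xup,mocq] add [aph,kbvt,nucua] -> 10 lines: wzho vnoh nxuil syyex eoa hcpnt aph kbvt nucua dentd
Hunk 2: at line 4 remove [eoa,hcpnt] add [hmb,pbv] -> 10 lines: wzho vnoh nxuil syyex hmb pbv aph kbvt nucua dentd
Hunk 3: at line 2 remove [nxuil,syyex,hmb] add [sprzu] -> 8 lines: wzho vnoh sprzu pbv aph kbvt nucua dentd
Hunk 4: at line 1 remove [sprzu,pbv,aph] add [zxx,ggbs,ypyih] -> 8 lines: wzho vnoh zxx ggbs ypyih kbvt nucua dentd
Hunk 5: at line 4 remove [ypyih] add [nqmj,dmdy,wbnf] -> 10 lines: wzho vnoh zxx ggbs nqmj dmdy wbnf kbvt nucua dentd
Hunk 6: at line 4 remove [dmdy,wbnf] add [ijmks,vewe] -> 10 lines: wzho vnoh zxx ggbs nqmj ijmks vewe kbvt nucua dentd
Final line count: 10

Answer: 10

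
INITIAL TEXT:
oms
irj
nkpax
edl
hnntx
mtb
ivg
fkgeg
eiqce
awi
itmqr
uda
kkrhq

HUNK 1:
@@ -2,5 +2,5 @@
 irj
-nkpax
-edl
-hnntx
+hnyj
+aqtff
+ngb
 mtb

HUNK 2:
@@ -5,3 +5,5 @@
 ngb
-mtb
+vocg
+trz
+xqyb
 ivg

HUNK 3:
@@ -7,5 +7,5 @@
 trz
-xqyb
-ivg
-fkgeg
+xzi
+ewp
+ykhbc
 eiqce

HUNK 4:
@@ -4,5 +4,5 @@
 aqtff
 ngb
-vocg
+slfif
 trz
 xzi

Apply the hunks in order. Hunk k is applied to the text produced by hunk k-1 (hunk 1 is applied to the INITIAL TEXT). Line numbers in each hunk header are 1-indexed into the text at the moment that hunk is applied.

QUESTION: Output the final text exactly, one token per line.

Hunk 1: at line 2 remove [nkpax,edl,hnntx] add [hnyj,aqtff,ngb] -> 13 lines: oms irj hnyj aqtff ngb mtb ivg fkgeg eiqce awi itmqr uda kkrhq
Hunk 2: at line 5 remove [mtb] add [vocg,trz,xqyb] -> 15 lines: oms irj hnyj aqtff ngb vocg trz xqyb ivg fkgeg eiqce awi itmqr uda kkrhq
Hunk 3: at line 7 remove [xqyb,ivg,fkgeg] add [xzi,ewp,ykhbc] -> 15 lines: oms irj hnyj aqtff ngb vocg trz xzi ewp ykhbc eiqce awi itmqr uda kkrhq
Hunk 4: at line 4 remove [vocg] add [slfif] -> 15 lines: oms irj hnyj aqtff ngb slfif trz xzi ewp ykhbc eiqce awi itmqr uda kkrhq

Answer: oms
irj
hnyj
aqtff
ngb
slfif
trz
xzi
ewp
ykhbc
eiqce
awi
itmqr
uda
kkrhq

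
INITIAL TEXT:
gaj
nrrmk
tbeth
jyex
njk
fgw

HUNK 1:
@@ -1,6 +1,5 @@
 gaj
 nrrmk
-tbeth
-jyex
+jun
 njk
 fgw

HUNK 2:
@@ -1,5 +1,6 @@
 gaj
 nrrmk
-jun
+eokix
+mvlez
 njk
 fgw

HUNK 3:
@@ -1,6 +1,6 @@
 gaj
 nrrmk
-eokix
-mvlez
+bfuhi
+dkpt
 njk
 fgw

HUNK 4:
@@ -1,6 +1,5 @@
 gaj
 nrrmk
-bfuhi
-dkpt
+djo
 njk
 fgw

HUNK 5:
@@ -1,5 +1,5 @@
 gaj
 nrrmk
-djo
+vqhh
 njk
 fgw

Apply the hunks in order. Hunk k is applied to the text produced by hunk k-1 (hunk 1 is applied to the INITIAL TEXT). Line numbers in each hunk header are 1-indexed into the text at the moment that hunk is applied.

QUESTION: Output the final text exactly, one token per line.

Hunk 1: at line 1 remove [tbeth,jyex] add [jun] -> 5 lines: gaj nrrmk jun njk fgw
Hunk 2: at line 1 remove [jun] add [eokix,mvlez] -> 6 lines: gaj nrrmk eokix mvlez njk fgw
Hunk 3: at line 1 remove [eokix,mvlez] add [bfuhi,dkpt] -> 6 lines: gaj nrrmk bfuhi dkpt njk fgw
Hunk 4: at line 1 remove [bfuhi,dkpt] add [djo] -> 5 lines: gaj nrrmk djo njk fgw
Hunk 5: at line 1 remove [djo] add [vqhh] -> 5 lines: gaj nrrmk vqhh njk fgw

Answer: gaj
nrrmk
vqhh
njk
fgw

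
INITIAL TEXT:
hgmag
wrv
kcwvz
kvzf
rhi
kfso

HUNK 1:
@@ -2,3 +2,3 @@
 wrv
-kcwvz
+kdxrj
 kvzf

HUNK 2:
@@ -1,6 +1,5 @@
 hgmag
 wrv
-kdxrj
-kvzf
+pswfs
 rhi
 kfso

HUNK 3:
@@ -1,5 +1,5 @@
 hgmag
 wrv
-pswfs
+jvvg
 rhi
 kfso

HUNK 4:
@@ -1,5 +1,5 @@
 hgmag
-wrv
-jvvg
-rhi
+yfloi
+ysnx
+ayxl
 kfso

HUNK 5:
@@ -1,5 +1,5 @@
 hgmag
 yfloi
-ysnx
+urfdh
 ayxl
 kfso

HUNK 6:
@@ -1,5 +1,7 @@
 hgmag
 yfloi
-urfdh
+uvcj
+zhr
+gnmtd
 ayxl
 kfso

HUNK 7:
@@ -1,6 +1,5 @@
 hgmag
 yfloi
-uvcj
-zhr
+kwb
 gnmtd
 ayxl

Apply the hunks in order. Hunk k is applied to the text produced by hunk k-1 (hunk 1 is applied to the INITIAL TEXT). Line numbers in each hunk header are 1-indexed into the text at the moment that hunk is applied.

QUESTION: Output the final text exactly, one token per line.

Hunk 1: at line 2 remove [kcwvz] add [kdxrj] -> 6 lines: hgmag wrv kdxrj kvzf rhi kfso
Hunk 2: at line 1 remove [kdxrj,kvzf] add [pswfs] -> 5 lines: hgmag wrv pswfs rhi kfso
Hunk 3: at line 1 remove [pswfs] add [jvvg] -> 5 lines: hgmag wrv jvvg rhi kfso
Hunk 4: at line 1 remove [wrv,jvvg,rhi] add [yfloi,ysnx,ayxl] -> 5 lines: hgmag yfloi ysnx ayxl kfso
Hunk 5: at line 1 remove [ysnx] add [urfdh] -> 5 lines: hgmag yfloi urfdh ayxl kfso
Hunk 6: at line 1 remove [urfdh] add [uvcj,zhr,gnmtd] -> 7 lines: hgmag yfloi uvcj zhr gnmtd ayxl kfso
Hunk 7: at line 1 remove [uvcj,zhr] add [kwb] -> 6 lines: hgmag yfloi kwb gnmtd ayxl kfso

Answer: hgmag
yfloi
kwb
gnmtd
ayxl
kfso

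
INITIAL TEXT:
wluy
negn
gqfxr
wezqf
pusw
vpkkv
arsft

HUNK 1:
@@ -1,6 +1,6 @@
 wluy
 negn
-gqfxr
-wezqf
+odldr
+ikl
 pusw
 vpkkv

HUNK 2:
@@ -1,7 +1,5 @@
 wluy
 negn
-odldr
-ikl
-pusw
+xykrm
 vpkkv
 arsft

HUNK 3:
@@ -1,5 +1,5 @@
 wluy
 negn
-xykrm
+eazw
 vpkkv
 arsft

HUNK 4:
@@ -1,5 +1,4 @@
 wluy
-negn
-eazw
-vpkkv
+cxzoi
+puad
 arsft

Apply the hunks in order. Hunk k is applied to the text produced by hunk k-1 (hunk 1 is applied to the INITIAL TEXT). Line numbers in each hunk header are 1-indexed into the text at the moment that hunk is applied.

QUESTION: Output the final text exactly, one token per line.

Hunk 1: at line 1 remove [gqfxr,wezqf] add [odldr,ikl] -> 7 lines: wluy negn odldr ikl pusw vpkkv arsft
Hunk 2: at line 1 remove [odldr,ikl,pusw] add [xykrm] -> 5 lines: wluy negn xykrm vpkkv arsft
Hunk 3: at line 1 remove [xykrm] add [eazw] -> 5 lines: wluy negn eazw vpkkv arsft
Hunk 4: at line 1 remove [negn,eazw,vpkkv] add [cxzoi,puad] -> 4 lines: wluy cxzoi puad arsft

Answer: wluy
cxzoi
puad
arsft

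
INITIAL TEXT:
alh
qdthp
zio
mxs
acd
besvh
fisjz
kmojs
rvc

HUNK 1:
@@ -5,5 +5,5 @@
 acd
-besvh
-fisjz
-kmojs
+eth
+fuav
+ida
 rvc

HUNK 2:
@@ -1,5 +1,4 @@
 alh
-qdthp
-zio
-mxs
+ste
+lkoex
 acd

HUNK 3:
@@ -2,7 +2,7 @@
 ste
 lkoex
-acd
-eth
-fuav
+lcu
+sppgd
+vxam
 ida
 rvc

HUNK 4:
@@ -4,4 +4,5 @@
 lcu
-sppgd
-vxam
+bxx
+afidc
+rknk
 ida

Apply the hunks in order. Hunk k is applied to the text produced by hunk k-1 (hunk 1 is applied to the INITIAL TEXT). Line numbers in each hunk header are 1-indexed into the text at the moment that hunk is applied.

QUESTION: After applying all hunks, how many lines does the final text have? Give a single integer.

Hunk 1: at line 5 remove [besvh,fisjz,kmojs] add [eth,fuav,ida] -> 9 lines: alh qdthp zio mxs acd eth fuav ida rvc
Hunk 2: at line 1 remove [qdthp,zio,mxs] add [ste,lkoex] -> 8 lines: alh ste lkoex acd eth fuav ida rvc
Hunk 3: at line 2 remove [acd,eth,fuav] add [lcu,sppgd,vxam] -> 8 lines: alh ste lkoex lcu sppgd vxam ida rvc
Hunk 4: at line 4 remove [sppgd,vxam] add [bxx,afidc,rknk] -> 9 lines: alh ste lkoex lcu bxx afidc rknk ida rvc
Final line count: 9

Answer: 9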